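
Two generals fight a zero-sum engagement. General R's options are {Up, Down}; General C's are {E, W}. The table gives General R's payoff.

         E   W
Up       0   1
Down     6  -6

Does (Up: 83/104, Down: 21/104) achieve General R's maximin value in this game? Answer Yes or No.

No

Against E this mix gives (83/104)·0 + (21/104)·6 = 63/52.
Against W this mix gives (83/104)·1 + (21/104)·(-6) = -43/104.
General C will play W, holding General R to -43/104. Shifting weight toward the row that does better against W would raise this floor (the equalizing mix achieves 6/13 against both W and E), so the proposed strategy is not optimal.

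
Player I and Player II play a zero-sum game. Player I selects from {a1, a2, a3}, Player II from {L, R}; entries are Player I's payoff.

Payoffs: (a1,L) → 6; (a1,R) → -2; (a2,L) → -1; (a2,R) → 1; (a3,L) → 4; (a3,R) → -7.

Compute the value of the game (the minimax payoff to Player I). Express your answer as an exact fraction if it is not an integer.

Row minima: a1 → -2, a2 → -1, a3 → -7; maximin = -1.
Column maxima: L → 6, R → 1; minimax = 1.
-1 ≠ 1, so there is no saddle point; optimal play is mixed.
a3 is strictly dominated by a1, so Player I never plays it.
On the remaining 2×2 (a1, a2 vs L, R):
Let Player I play a1 with probability p. Expected payoff against L: 6p + (-1)(1−p) = 7p − 1; against R: (-2)p + 1(1−p) = −3p + 1.
Setting these equal: 7p − 1 = −3p + 1 ⇒ 10p = 2 ⇒ p = 1/5, and the value is (7)·(1/5) − 1 = 2/5.
For Player II: with q = P(L), equating a1's and a2's payoffs gives 8q − 2 = −2q + 1 ⇒ q = 3/10.

2/5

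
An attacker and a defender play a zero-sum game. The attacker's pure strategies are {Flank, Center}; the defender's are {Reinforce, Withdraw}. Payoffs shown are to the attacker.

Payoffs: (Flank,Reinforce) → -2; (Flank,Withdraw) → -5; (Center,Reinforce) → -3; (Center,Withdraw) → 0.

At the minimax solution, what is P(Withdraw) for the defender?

Row minima: Flank → -5, Center → -3; maximin = -3.
Column maxima: Reinforce → -2, Withdraw → 0; minimax = -2.
-3 ≠ -2, so there is no saddle point; optimal play is mixed.
Let the attacker play Flank with probability p. Expected payoff against Reinforce: (-2)p + (-3)(1−p) = p − 3; against Withdraw: (-5)p + 0(1−p) = −5p.
Setting these equal: p − 3 = −5p ⇒ 6p = 3 ⇒ p = 1/2, and the value is (1)·(1/2) − 3 = -5/2.
For the defender: with q = P(Reinforce), equating Flank's and Center's payoffs gives 3q − 5 = −3q ⇒ q = 5/6.

1/6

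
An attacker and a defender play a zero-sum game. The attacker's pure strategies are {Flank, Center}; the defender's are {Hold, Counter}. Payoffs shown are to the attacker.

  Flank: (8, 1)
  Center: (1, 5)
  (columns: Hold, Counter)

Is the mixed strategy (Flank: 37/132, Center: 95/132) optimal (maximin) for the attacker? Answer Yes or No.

No

Against Hold this mix gives (37/132)·8 + (95/132)·1 = 391/132.
Against Counter this mix gives (37/132)·1 + (95/132)·5 = 128/33.
The defender will play Hold, holding the attacker to 391/132. Shifting weight toward the row that does better against Hold would raise this floor (the equalizing mix achieves 39/11 against both Hold and Counter), so the proposed strategy is not optimal.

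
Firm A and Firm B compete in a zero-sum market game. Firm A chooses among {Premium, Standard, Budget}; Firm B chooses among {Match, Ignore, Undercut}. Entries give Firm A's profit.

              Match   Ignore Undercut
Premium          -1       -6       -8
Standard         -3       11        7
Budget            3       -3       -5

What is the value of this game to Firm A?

1/3

Row minima: Premium → -8, Standard → -3, Budget → -5; maximin = -3.
Column maxima: Match → 3, Ignore → 11, Undercut → 7; minimax = 3.
-3 ≠ 3, so there is no saddle point; optimal play is mixed.
Premium is strictly dominated by Budget, so Firm A never plays it.
Ignore is strictly dominated by Undercut (it gives Firm A strictly more in every row), so Firm B never plays it.
On the remaining 2×2 (Standard, Budget vs Match, Undercut):
Let Firm A play Standard with probability p. Expected payoff against Match: (-3)p + 3(1−p) = −6p + 3; against Undercut: 7p + (-5)(1−p) = 12p − 5.
Setting these equal: −6p + 3 = 12p − 5 ⇒ −18p = -8 ⇒ p = 4/9, and the value is (-6)·(4/9) + 3 = 1/3.
For Firm B: with q = P(Match), equating Standard's and Budget's payoffs gives −10q + 7 = 8q − 5 ⇒ q = 2/3.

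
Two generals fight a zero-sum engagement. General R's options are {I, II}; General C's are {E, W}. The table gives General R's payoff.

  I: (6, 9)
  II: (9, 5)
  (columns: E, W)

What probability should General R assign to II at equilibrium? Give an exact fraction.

Row minima: I → 6, II → 5; maximin = 6.
Column maxima: E → 9, W → 9; minimax = 9.
6 ≠ 9, so there is no saddle point; optimal play is mixed.
Let General R play I with probability p. Expected payoff against E: 6p + 9(1−p) = −3p + 9; against W: 9p + 5(1−p) = 4p + 5.
Setting these equal: −3p + 9 = 4p + 5 ⇒ −7p = -4 ⇒ p = 4/7, and the value is (-3)·(4/7) + 9 = 51/7.
For General C: with q = P(E), equating I's and II's payoffs gives −3q + 9 = 4q + 5 ⇒ q = 4/7.

3/7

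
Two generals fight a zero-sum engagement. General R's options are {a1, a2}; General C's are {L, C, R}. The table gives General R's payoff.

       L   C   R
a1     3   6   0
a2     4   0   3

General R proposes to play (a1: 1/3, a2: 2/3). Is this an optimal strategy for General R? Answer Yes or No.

Yes

Against L this mix gives (1/3)·3 + (2/3)·4 = 11/3.
Against C this mix gives (1/3)·6 + (2/3)·0 = 2.
Against R this mix gives (1/3)·0 + (2/3)·3 = 2.
All of General C's active replies (C, R) yield 2, and no column does worse for General R. The mix makes General C indifferent and guarantees 2, so it is optimal.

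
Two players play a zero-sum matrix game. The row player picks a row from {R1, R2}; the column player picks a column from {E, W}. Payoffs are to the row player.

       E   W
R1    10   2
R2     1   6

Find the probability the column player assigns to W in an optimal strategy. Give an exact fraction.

9/13

Row minima: R1 → 2, R2 → 1; maximin = 2.
Column maxima: E → 10, W → 6; minimax = 6.
2 ≠ 6, so there is no saddle point; optimal play is mixed.
Let the row player play R1 with probability p. Expected payoff against E: 10p + 1(1−p) = 9p + 1; against W: 2p + 6(1−p) = −4p + 6.
Setting these equal: 9p + 1 = −4p + 6 ⇒ 13p = 5 ⇒ p = 5/13, and the value is (9)·(5/13) + 1 = 58/13.
For the column player: with q = P(E), equating R1's and R2's payoffs gives 8q + 2 = −5q + 6 ⇒ q = 4/13.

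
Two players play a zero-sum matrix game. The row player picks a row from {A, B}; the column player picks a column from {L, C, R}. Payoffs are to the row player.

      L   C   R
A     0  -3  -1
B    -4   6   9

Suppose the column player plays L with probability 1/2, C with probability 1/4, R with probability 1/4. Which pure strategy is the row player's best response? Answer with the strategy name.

B

Expected payoff of A: (1/2)·0 + (1/4)·(-3) + (1/4)·(-1) = -1.
Expected payoff of B: (1/2)·(-4) + (1/4)·6 + (1/4)·9 = 7/4.
The largest is 7/4, so the row player's best response is B.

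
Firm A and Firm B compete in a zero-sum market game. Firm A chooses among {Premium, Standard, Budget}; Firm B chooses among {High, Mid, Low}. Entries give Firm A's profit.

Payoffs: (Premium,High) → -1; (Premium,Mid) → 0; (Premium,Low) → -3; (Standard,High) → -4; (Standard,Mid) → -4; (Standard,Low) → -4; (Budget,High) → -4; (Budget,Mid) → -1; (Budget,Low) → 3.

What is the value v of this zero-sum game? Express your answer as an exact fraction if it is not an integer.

Row minima: Premium → -3, Standard → -4, Budget → -4; maximin = -3.
Column maxima: High → -1, Mid → 0, Low → 3; minimax = -1.
-3 ≠ -1, so there is no saddle point; optimal play is mixed.
Standard is strictly dominated by Premium, so Firm A never plays it.
With Standard eliminated, Mid is strictly dominated by High (it gives Firm A strictly more in every remaining row), so Firm B never plays it.
On the remaining 2×2 (Premium, Budget vs High, Low):
Let Firm A play Premium with probability p. Expected payoff against High: (-1)p + (-4)(1−p) = 3p − 4; against Low: (-3)p + 3(1−p) = −6p + 3.
Setting these equal: 3p − 4 = −6p + 3 ⇒ 9p = 7 ⇒ p = 7/9, and the value is (3)·(7/9) − 4 = -5/3.
For Firm B: with q = P(High), equating Premium's and Budget's payoffs gives 2q − 3 = −7q + 3 ⇒ q = 2/3.

-5/3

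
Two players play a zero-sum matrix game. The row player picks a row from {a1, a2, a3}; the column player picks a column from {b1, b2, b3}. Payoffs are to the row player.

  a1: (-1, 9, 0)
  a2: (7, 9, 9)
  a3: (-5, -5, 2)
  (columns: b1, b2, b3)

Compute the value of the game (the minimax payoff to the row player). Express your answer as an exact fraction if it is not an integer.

Row minima: a1 → -1, a2 → 7, a3 → -5; maximin = 7.
Column maxima: b1 → 7, b2 → 9, b3 → 9; minimax = 7.
Since maximin = minimax = 7, there is a saddle point and the value is 7.

7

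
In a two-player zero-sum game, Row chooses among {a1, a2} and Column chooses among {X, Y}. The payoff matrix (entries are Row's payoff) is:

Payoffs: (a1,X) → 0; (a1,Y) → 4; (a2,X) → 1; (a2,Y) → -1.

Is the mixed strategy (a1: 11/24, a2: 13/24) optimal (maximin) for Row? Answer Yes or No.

No

Against X this mix gives (11/24)·0 + (13/24)·1 = 13/24.
Against Y this mix gives (11/24)·4 + (13/24)·(-1) = 31/24.
Column will play X, holding Row to 13/24. Shifting weight toward the row that does better against X would raise this floor (the equalizing mix achieves 2/3 against both X and Y), so the proposed strategy is not optimal.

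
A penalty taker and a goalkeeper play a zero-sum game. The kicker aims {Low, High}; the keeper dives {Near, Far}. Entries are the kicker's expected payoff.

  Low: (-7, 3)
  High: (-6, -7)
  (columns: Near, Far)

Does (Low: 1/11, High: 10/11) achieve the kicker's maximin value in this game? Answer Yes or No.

Against Near this mix gives (1/11)·(-7) + (10/11)·(-6) = -67/11.
Against Far this mix gives (1/11)·3 + (10/11)·(-7) = -67/11.
All of the keeper's active replies (Near, Far) yield -67/11, and no column does worse for the kicker. The mix makes the keeper indifferent and guarantees -67/11, so it is optimal.

Yes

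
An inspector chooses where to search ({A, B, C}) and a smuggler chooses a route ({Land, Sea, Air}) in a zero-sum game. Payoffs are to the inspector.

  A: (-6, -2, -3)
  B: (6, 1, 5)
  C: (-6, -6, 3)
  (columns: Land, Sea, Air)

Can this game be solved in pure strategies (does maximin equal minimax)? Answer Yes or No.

Row minima: A → -6, B → 1, C → -6; maximin = 1.
Column maxima: Land → 6, Sea → 1, Air → 5; minimax = 1.
maximin = minimax = 1, so a saddle point exists.

Yes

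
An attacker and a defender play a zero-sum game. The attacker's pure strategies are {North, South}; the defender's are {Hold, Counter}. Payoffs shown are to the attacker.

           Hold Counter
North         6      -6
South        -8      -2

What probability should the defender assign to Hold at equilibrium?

Row minima: North → -6, South → -8; maximin = -6.
Column maxima: Hold → 6, Counter → -2; minimax = -2.
-6 ≠ -2, so there is no saddle point; optimal play is mixed.
Let the attacker play North with probability p. Expected payoff against Hold: 6p + (-8)(1−p) = 14p − 8; against Counter: (-6)p + (-2)(1−p) = −4p − 2.
Setting these equal: 14p − 8 = −4p − 2 ⇒ 18p = 6 ⇒ p = 1/3, and the value is (14)·(1/3) − 8 = -10/3.
For the defender: with q = P(Hold), equating North's and South's payoffs gives 12q − 6 = −6q − 2 ⇒ q = 2/9.

2/9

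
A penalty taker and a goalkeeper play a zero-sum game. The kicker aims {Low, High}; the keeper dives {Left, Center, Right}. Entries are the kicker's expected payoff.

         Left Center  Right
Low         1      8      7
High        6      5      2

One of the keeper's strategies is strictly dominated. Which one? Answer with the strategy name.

Center

Right holds the kicker's payoff strictly below Center in every row: 7 < 8, 2 < 5.
So Center is strictly dominated for the keeper.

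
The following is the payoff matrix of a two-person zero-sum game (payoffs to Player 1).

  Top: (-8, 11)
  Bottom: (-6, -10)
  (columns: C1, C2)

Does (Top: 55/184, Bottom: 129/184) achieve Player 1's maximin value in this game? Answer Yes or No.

Against C1 this mix gives (55/184)·(-8) + (129/184)·(-6) = -607/92.
Against C2 this mix gives (55/184)·11 + (129/184)·(-10) = -685/184.
Player 2 will play C1, holding Player 1 to -607/92. Shifting weight toward the row that does better against C1 would raise this floor (the equalizing mix achieves -146/23 against both C1 and C2), so the proposed strategy is not optimal.

No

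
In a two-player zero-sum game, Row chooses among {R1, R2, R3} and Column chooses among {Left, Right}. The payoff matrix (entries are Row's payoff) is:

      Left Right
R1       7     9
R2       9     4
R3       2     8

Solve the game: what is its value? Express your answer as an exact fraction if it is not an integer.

53/7

Row minima: R1 → 7, R2 → 4, R3 → 2; maximin = 7.
Column maxima: Left → 9, Right → 9; minimax = 9.
7 ≠ 9, so there is no saddle point; optimal play is mixed.
R3 is strictly dominated by R1, so Row never plays it.
On the remaining 2×2 (R1, R2 vs Left, Right):
Let Row play R1 with probability p. Expected payoff against Left: 7p + 9(1−p) = −2p + 9; against Right: 9p + 4(1−p) = 5p + 4.
Setting these equal: −2p + 9 = 5p + 4 ⇒ −7p = -5 ⇒ p = 5/7, and the value is (-2)·(5/7) + 9 = 53/7.
For Column: with q = P(Left), equating R1's and R2's payoffs gives −2q + 9 = 5q + 4 ⇒ q = 5/7.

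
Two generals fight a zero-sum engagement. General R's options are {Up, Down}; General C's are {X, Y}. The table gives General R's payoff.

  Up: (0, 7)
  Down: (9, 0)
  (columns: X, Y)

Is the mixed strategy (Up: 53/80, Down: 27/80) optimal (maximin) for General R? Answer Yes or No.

Against X this mix gives (53/80)·0 + (27/80)·9 = 243/80.
Against Y this mix gives (53/80)·7 + (27/80)·0 = 371/80.
General C will play X, holding General R to 243/80. Shifting weight toward the row that does better against X would raise this floor (the equalizing mix achieves 63/16 against both X and Y), so the proposed strategy is not optimal.

No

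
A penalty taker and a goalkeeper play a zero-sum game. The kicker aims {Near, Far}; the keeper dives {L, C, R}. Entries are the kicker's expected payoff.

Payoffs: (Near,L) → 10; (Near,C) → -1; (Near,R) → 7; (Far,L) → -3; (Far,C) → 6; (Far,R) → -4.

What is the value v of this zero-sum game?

Row minima: Near → -1, Far → -4; maximin = -1.
Column maxima: L → 10, C → 6, R → 7; minimax = 6.
-1 ≠ 6, so there is no saddle point; optimal play is mixed.
L is strictly dominated by R (it gives the kicker strictly more in every row), so the keeper never plays it.
On the remaining 2×2 (Near, Far vs C, R):
Let the kicker play Near with probability p. Expected payoff against C: (-1)p + 6(1−p) = −7p + 6; against R: 7p + (-4)(1−p) = 11p − 4.
Setting these equal: −7p + 6 = 11p − 4 ⇒ −18p = -10 ⇒ p = 5/9, and the value is (-7)·(5/9) + 6 = 19/9.
For the keeper: with q = P(C), equating Near's and Far's payoffs gives −8q + 7 = 10q − 4 ⇒ q = 11/18.

19/9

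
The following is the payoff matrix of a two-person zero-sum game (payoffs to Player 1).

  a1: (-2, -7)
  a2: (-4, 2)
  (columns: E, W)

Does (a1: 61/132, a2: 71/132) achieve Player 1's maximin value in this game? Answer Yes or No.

Against E this mix gives (61/132)·(-2) + (71/132)·(-4) = -203/66.
Against W this mix gives (61/132)·(-7) + (71/132)·2 = -95/44.
Player 2 will play E, holding Player 1 to -203/66. Shifting weight toward the row that does better against E would raise this floor (the equalizing mix achieves -32/11 against both E and W), so the proposed strategy is not optimal.

No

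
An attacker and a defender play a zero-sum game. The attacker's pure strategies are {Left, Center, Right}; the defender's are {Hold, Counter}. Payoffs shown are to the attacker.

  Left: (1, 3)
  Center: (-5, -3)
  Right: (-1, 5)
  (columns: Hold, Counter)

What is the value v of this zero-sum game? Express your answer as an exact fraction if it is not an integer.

Row minima: Left → 1, Center → -5, Right → -1; maximin = 1.
Column maxima: Hold → 1, Counter → 5; minimax = 1.
Since maximin = minimax = 1, there is a saddle point and the value is 1.

1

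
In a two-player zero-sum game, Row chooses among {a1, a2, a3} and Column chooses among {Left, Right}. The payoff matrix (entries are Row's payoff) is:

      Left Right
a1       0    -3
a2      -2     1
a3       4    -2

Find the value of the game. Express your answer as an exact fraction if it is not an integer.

Row minima: a1 → -3, a2 → -2, a3 → -2; maximin = -2.
Column maxima: Left → 4, Right → 1; minimax = 1.
-2 ≠ 1, so there is no saddle point; optimal play is mixed.
a1 is strictly dominated by a3, so Row never plays it.
On the remaining 2×2 (a2, a3 vs Left, Right):
Let Row play a2 with probability p. Expected payoff against Left: (-2)p + 4(1−p) = −6p + 4; against Right: 1p + (-2)(1−p) = 3p − 2.
Setting these equal: −6p + 4 = 3p − 2 ⇒ −9p = -6 ⇒ p = 2/3, and the value is (-6)·(2/3) + 4 = 0.
For Column: with q = P(Left), equating a2's and a3's payoffs gives −3q + 1 = 6q − 2 ⇒ q = 1/3.

0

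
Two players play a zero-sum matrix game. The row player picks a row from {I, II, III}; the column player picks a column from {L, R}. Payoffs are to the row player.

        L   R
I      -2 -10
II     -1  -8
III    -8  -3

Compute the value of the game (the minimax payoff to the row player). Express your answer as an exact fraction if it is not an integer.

Row minima: I → -10, II → -8, III → -8; maximin = -8.
Column maxima: L → -1, R → -3; minimax = -3.
-8 ≠ -3, so there is no saddle point; optimal play is mixed.
I is strictly dominated by II, so the row player never plays it.
On the remaining 2×2 (II, III vs L, R):
Let the row player play II with probability p. Expected payoff against L: (-1)p + (-8)(1−p) = 7p − 8; against R: (-8)p + (-3)(1−p) = −5p − 3.
Setting these equal: 7p − 8 = −5p − 3 ⇒ 12p = 5 ⇒ p = 5/12, and the value is (7)·(5/12) − 8 = -61/12.
For the column player: with q = P(L), equating II's and III's payoffs gives 7q − 8 = −5q − 3 ⇒ q = 5/12.

-61/12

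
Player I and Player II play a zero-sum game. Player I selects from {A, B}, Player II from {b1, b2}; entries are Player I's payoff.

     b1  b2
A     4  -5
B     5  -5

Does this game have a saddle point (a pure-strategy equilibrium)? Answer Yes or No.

Row minima: A → -5, B → -5; maximin = -5.
Column maxima: b1 → 5, b2 → -5; minimax = -5.
maximin = minimax = -5, so a saddle point exists.

Yes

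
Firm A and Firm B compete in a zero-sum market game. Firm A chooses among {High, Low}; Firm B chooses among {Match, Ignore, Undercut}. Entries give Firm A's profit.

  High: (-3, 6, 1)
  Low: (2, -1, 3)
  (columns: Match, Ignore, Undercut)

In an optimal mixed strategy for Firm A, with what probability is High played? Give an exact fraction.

1/4

Row minima: High → -3, Low → -1; maximin = -1.
Column maxima: Match → 2, Ignore → 6, Undercut → 3; minimax = 2.
-1 ≠ 2, so there is no saddle point; optimal play is mixed.
Undercut is strictly dominated by Match (it gives Firm A strictly more in every row), so Firm B never plays it.
On the remaining 2×2 (High, Low vs Match, Ignore):
Let Firm A play High with probability p. Expected payoff against Match: (-3)p + 2(1−p) = −5p + 2; against Ignore: 6p + (-1)(1−p) = 7p − 1.
Setting these equal: −5p + 2 = 7p − 1 ⇒ −12p = -3 ⇒ p = 1/4, and the value is (-5)·(1/4) + 2 = 3/4.
For Firm B: with q = P(Match), equating High's and Low's payoffs gives −9q + 6 = 3q − 1 ⇒ q = 7/12.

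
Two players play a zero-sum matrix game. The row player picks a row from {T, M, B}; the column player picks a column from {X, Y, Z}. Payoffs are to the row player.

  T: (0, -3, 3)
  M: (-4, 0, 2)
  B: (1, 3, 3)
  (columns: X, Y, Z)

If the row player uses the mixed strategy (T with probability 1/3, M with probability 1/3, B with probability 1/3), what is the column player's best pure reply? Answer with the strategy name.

If the column player plays X, the row player's expected payoff is (1/3)·0 + (1/3)·(-4) + (1/3)·1 = -1.
If the column player plays Y, the row player's expected payoff is (1/3)·(-3) + (1/3)·0 + (1/3)·3 = 0.
If the column player plays Z, the row player's expected payoff is (1/3)·3 + (1/3)·2 + (1/3)·3 = 8/3.
The column player minimizes the row player's payoff; the smallest is -1, so the best response is X.

X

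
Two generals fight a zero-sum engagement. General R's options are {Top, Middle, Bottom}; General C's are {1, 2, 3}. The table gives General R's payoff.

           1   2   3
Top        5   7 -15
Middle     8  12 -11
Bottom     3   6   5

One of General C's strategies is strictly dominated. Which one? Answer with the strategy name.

2

1 holds General R's payoff strictly below 2 in every row: 5 < 7, 8 < 12, 3 < 6.
So 2 is strictly dominated for General C.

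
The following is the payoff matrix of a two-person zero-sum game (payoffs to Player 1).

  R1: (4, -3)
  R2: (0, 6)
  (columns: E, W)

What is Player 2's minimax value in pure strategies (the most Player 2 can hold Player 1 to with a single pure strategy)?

4

Column maxima: E → 4, W → 6.
The smallest of these is 4.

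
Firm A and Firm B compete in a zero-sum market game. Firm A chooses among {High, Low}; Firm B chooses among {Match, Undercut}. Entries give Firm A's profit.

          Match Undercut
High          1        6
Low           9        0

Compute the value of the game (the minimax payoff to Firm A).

Row minima: High → 1, Low → 0; maximin = 1.
Column maxima: Match → 9, Undercut → 6; minimax = 6.
1 ≠ 6, so there is no saddle point; optimal play is mixed.
Let Firm A play High with probability p. Expected payoff against Match: 1p + 9(1−p) = −8p + 9; against Undercut: 6p + 0(1−p) = 6p.
Setting these equal: −8p + 9 = 6p ⇒ −14p = -9 ⇒ p = 9/14, and the value is (-8)·(9/14) + 9 = 27/7.
For Firm B: with q = P(Match), equating High's and Low's payoffs gives −5q + 6 = 9q ⇒ q = 3/7.

27/7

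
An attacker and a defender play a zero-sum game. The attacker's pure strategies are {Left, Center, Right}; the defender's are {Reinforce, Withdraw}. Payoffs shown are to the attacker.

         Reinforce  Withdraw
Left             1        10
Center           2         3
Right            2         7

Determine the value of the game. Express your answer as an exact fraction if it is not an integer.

2

Row minima: Left → 1, Center → 2, Right → 2; maximin = 2.
Column maxima: Reinforce → 2, Withdraw → 10; minimax = 2.
Since maximin = minimax = 2, there is a saddle point and the value is 2.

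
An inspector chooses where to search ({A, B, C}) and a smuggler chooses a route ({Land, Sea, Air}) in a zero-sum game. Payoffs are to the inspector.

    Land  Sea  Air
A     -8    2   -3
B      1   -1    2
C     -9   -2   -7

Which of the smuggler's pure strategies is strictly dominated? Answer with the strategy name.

Air

Land holds the inspector's payoff strictly below Air in every row: -8 < -3, 1 < 2, -9 < -7.
So Air is strictly dominated for the smuggler.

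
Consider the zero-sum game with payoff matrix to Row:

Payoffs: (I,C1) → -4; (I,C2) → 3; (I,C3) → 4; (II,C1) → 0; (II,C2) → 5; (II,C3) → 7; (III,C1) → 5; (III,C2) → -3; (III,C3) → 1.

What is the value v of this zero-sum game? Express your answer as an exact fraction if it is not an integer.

Row minima: I → -4, II → 0, III → -3; maximin = 0.
Column maxima: C1 → 5, C2 → 5, C3 → 7; minimax = 5.
0 ≠ 5, so there is no saddle point; optimal play is mixed.
I is strictly dominated by II, so Row never plays it.
C3 is strictly dominated by C2 (it gives Row strictly more in every row), so Column never plays it.
On the remaining 2×2 (II, III vs C1, C2):
Let Row play II with probability p. Expected payoff against C1: 0p + 5(1−p) = −5p + 5; against C2: 5p + (-3)(1−p) = 8p − 3.
Setting these equal: −5p + 5 = 8p − 3 ⇒ −13p = -8 ⇒ p = 8/13, and the value is (-5)·(8/13) + 5 = 25/13.
For Column: with q = P(C1), equating II's and III's payoffs gives −5q + 5 = 8q − 3 ⇒ q = 8/13.

25/13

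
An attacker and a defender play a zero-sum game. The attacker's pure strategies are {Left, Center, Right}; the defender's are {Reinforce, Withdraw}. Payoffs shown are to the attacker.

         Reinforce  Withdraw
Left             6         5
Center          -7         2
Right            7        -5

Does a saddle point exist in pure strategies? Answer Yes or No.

Row minima: Left → 5, Center → -7, Right → -5; maximin = 5.
Column maxima: Reinforce → 7, Withdraw → 5; minimax = 5.
maximin = minimax = 5, so a saddle point exists.

Yes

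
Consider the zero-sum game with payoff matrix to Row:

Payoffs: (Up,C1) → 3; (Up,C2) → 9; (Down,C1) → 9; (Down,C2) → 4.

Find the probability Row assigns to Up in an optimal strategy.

Row minima: Up → 3, Down → 4; maximin = 4.
Column maxima: C1 → 9, C2 → 9; minimax = 9.
4 ≠ 9, so there is no saddle point; optimal play is mixed.
Let Row play Up with probability p. Expected payoff against C1: 3p + 9(1−p) = −6p + 9; against C2: 9p + 4(1−p) = 5p + 4.
Setting these equal: −6p + 9 = 5p + 4 ⇒ −11p = -5 ⇒ p = 5/11, and the value is (-6)·(5/11) + 9 = 69/11.
For Column: with q = P(C1), equating Up's and Down's payoffs gives −6q + 9 = 5q + 4 ⇒ q = 5/11.

5/11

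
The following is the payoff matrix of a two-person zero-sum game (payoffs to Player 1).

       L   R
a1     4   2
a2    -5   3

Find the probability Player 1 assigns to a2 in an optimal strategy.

1/5

Row minima: a1 → 2, a2 → -5; maximin = 2.
Column maxima: L → 4, R → 3; minimax = 3.
2 ≠ 3, so there is no saddle point; optimal play is mixed.
Let Player 1 play a1 with probability p. Expected payoff against L: 4p + (-5)(1−p) = 9p − 5; against R: 2p + 3(1−p) = −p + 3.
Setting these equal: 9p − 5 = −p + 3 ⇒ 10p = 8 ⇒ p = 4/5, and the value is (9)·(4/5) − 5 = 11/5.
For Player 2: with q = P(L), equating a1's and a2's payoffs gives 2q + 2 = −8q + 3 ⇒ q = 1/10.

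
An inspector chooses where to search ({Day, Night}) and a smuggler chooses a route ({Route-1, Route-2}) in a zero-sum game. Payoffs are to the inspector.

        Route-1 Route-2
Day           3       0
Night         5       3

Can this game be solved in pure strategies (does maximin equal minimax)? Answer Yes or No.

Row minima: Day → 0, Night → 3; maximin = 3.
Column maxima: Route-1 → 5, Route-2 → 3; minimax = 3.
maximin = minimax = 3, so a saddle point exists.

Yes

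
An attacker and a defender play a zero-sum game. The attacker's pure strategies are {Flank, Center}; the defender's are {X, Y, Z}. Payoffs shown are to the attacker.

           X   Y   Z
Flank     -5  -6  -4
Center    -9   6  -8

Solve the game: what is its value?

-21/4

Row minima: Flank → -6, Center → -9; maximin = -6.
Column maxima: X → -5, Y → 6, Z → -4; minimax = -5.
-6 ≠ -5, so there is no saddle point; optimal play is mixed.
Z is strictly dominated by X (it gives the attacker strictly more in every row), so the defender never plays it.
On the remaining 2×2 (Flank, Center vs X, Y):
Let the attacker play Flank with probability p. Expected payoff against X: (-5)p + (-9)(1−p) = 4p − 9; against Y: (-6)p + 6(1−p) = −12p + 6.
Setting these equal: 4p − 9 = −12p + 6 ⇒ 16p = 15 ⇒ p = 15/16, and the value is (4)·(15/16) − 9 = -21/4.
For the defender: with q = P(X), equating Flank's and Center's payoffs gives q − 6 = −15q + 6 ⇒ q = 3/4.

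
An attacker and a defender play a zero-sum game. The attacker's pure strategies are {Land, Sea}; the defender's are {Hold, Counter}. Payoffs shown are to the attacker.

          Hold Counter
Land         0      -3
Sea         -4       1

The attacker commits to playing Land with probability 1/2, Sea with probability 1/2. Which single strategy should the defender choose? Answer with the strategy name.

If the defender plays Hold, the attacker's expected payoff is (1/2)·0 + (1/2)·(-4) = -2.
If the defender plays Counter, the attacker's expected payoff is (1/2)·(-3) + (1/2)·1 = -1.
The defender minimizes the attacker's payoff; the smallest is -2, so the best response is Hold.

Hold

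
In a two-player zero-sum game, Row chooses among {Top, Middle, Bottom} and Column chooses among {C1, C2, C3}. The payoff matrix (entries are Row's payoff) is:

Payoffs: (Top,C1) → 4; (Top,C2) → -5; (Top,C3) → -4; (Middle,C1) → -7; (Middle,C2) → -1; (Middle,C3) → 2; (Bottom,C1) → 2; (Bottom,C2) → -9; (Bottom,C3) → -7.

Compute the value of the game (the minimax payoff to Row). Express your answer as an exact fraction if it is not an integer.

-13/5

Row minima: Top → -5, Middle → -7, Bottom → -9; maximin = -5.
Column maxima: C1 → 4, C2 → -1, C3 → 2; minimax = -1.
-5 ≠ -1, so there is no saddle point; optimal play is mixed.
Bottom is strictly dominated by Top, so Row never plays it.
C3 is strictly dominated by C2 (it gives Row strictly more in every row), so Column never plays it.
On the remaining 2×2 (Top, Middle vs C1, C2):
Let Row play Top with probability p. Expected payoff against C1: 4p + (-7)(1−p) = 11p − 7; against C2: (-5)p + (-1)(1−p) = −4p − 1.
Setting these equal: 11p − 7 = −4p − 1 ⇒ 15p = 6 ⇒ p = 2/5, and the value is (11)·(2/5) − 7 = -13/5.
For Column: with q = P(C1), equating Top's and Middle's payoffs gives 9q − 5 = −6q − 1 ⇒ q = 4/15.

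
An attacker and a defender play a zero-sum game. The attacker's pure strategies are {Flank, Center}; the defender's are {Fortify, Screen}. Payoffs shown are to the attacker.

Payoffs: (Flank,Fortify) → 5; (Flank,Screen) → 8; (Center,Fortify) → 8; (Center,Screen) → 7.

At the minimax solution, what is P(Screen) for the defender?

3/4

Row minima: Flank → 5, Center → 7; maximin = 7.
Column maxima: Fortify → 8, Screen → 8; minimax = 8.
7 ≠ 8, so there is no saddle point; optimal play is mixed.
Let the attacker play Flank with probability p. Expected payoff against Fortify: 5p + 8(1−p) = −3p + 8; against Screen: 8p + 7(1−p) = p + 7.
Setting these equal: −3p + 8 = p + 7 ⇒ −4p = -1 ⇒ p = 1/4, and the value is (-3)·(1/4) + 8 = 29/4.
For the defender: with q = P(Fortify), equating Flank's and Center's payoffs gives −3q + 8 = q + 7 ⇒ q = 1/4.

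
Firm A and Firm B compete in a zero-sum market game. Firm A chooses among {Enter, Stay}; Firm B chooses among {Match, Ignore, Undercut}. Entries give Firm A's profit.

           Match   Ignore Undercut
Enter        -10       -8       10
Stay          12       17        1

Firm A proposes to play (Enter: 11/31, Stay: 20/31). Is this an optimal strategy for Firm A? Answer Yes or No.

Yes

Against Match this mix gives (11/31)·(-10) + (20/31)·12 = 130/31.
Against Ignore this mix gives (11/31)·(-8) + (20/31)·17 = 252/31.
Against Undercut this mix gives (11/31)·10 + (20/31)·1 = 130/31.
All of Firm B's active replies (Match, Undercut) yield 130/31, and no column does worse for Firm A. The mix makes Firm B indifferent and guarantees 130/31, so it is optimal.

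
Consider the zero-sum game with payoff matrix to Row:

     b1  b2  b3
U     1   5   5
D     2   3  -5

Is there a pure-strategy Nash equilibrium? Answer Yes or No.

Row minima: U → 1, D → -5; maximin = 1.
Column maxima: b1 → 2, b2 → 5, b3 → 5; minimax = 2.
1 ≠ 2, so no pure-strategy equilibrium exists.

No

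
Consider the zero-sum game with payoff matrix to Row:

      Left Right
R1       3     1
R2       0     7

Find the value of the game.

7/3

Row minima: R1 → 1, R2 → 0; maximin = 1.
Column maxima: Left → 3, Right → 7; minimax = 3.
1 ≠ 3, so there is no saddle point; optimal play is mixed.
Let Row play R1 with probability p. Expected payoff against Left: 3p + 0(1−p) = 3p; against Right: 1p + 7(1−p) = −6p + 7.
Setting these equal: 3p = −6p + 7 ⇒ 9p = 7 ⇒ p = 7/9, and the value is (3)·(7/9) = 7/3.
For Column: with q = P(Left), equating R1's and R2's payoffs gives 2q + 1 = −7q + 7 ⇒ q = 2/3.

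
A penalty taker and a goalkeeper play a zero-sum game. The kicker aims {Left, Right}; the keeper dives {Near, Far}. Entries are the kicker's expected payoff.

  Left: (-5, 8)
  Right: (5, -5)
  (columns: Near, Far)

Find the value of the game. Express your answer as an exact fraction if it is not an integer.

15/23

Row minima: Left → -5, Right → -5; maximin = -5.
Column maxima: Near → 5, Far → 8; minimax = 5.
-5 ≠ 5, so there is no saddle point; optimal play is mixed.
Let the kicker play Left with probability p. Expected payoff against Near: (-5)p + 5(1−p) = −10p + 5; against Far: 8p + (-5)(1−p) = 13p − 5.
Setting these equal: −10p + 5 = 13p − 5 ⇒ −23p = -10 ⇒ p = 10/23, and the value is (-10)·(10/23) + 5 = 15/23.
For the keeper: with q = P(Near), equating Left's and Right's payoffs gives −13q + 8 = 10q − 5 ⇒ q = 13/23.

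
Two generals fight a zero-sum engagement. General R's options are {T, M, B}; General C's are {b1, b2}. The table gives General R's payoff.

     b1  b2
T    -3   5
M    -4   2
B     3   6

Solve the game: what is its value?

Row minima: T → -3, M → -4, B → 3; maximin = 3.
Column maxima: b1 → 3, b2 → 6; minimax = 3.
Since maximin = minimax = 3, there is a saddle point and the value is 3.

3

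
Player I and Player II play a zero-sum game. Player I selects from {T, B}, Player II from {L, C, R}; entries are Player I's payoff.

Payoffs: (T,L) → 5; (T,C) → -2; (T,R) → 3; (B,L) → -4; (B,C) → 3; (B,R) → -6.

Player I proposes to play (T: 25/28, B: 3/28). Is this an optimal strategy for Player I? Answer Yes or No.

Against L this mix gives (25/28)·5 + (3/28)·(-4) = 113/28.
Against C this mix gives (25/28)·(-2) + (3/28)·3 = -41/28.
Against R this mix gives (25/28)·3 + (3/28)·(-6) = 57/28.
Player II will play C, holding Player I to -41/28. Shifting weight toward the row that does better against C would raise this floor (the equalizing mix achieves -3/14 against both C and R), so the proposed strategy is not optimal.

No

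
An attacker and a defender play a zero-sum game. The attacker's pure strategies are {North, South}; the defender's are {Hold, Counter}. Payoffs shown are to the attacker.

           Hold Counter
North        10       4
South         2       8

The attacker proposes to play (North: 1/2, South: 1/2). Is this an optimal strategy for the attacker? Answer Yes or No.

Against Hold this mix gives (1/2)·10 + (1/2)·2 = 6.
Against Counter this mix gives (1/2)·4 + (1/2)·8 = 6.
All of the defender's active replies (Hold, Counter) yield 6, and no column does worse for the attacker. The mix makes the defender indifferent and guarantees 6, so it is optimal.

Yes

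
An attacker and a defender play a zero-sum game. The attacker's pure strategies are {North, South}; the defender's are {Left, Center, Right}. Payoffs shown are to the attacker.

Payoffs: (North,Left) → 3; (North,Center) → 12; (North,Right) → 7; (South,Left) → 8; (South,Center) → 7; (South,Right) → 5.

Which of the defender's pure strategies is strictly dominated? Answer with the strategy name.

Center

Right holds the attacker's payoff strictly below Center in every row: 7 < 12, 5 < 7.
So Center is strictly dominated for the defender.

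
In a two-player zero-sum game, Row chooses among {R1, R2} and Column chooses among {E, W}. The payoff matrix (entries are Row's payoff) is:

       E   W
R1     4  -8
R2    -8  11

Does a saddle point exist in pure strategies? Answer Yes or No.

No

Row minima: R1 → -8, R2 → -8; maximin = -8.
Column maxima: E → 4, W → 11; minimax = 4.
-8 ≠ 4, so no pure-strategy equilibrium exists.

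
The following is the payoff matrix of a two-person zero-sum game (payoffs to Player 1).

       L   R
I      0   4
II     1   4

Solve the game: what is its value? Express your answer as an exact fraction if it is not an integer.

Row minima: I → 0, II → 1; maximin = 1.
Column maxima: L → 1, R → 4; minimax = 1.
Since maximin = minimax = 1, there is a saddle point and the value is 1.

1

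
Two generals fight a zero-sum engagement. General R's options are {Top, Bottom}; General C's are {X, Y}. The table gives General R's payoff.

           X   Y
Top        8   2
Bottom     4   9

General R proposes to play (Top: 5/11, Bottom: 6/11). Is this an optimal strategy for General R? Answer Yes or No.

Against X this mix gives (5/11)·8 + (6/11)·4 = 64/11.
Against Y this mix gives (5/11)·2 + (6/11)·9 = 64/11.
All of General C's active replies (X, Y) yield 64/11, and no column does worse for General R. The mix makes General C indifferent and guarantees 64/11, so it is optimal.

Yes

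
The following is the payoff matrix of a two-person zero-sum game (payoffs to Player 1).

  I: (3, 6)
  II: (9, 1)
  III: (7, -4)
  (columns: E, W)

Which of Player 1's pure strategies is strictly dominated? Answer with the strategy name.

III

II gives a strictly higher payoff than III against every column: 9 > 7, 1 > -4.
So III is strictly dominated and Player 1 never plays it.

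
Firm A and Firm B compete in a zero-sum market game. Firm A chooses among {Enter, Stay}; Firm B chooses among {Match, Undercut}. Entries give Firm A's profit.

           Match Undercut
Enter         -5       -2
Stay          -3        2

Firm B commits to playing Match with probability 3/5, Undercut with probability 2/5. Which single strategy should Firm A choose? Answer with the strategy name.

Expected payoff of Enter: (3/5)·(-5) + (2/5)·(-2) = -19/5.
Expected payoff of Stay: (3/5)·(-3) + (2/5)·2 = -1.
The largest is -1, so Firm A's best response is Stay.

Stay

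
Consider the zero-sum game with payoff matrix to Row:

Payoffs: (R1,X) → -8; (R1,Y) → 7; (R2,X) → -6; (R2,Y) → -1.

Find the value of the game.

Row minima: R1 → -8, R2 → -6; maximin = -6.
Column maxima: X → -6, Y → 7; minimax = -6.
Since maximin = minimax = -6, there is a saddle point and the value is -6.

-6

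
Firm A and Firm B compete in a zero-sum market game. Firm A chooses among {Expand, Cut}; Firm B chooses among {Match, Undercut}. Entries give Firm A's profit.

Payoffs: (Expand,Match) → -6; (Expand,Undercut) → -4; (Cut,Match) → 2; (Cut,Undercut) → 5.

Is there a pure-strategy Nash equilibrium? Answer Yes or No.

Yes

Row minima: Expand → -6, Cut → 2; maximin = 2.
Column maxima: Match → 2, Undercut → 5; minimax = 2.
maximin = minimax = 2, so a saddle point exists.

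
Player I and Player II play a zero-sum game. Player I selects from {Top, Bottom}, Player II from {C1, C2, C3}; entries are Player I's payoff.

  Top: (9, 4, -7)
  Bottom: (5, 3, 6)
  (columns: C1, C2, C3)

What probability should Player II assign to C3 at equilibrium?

1/14

Row minima: Top → -7, Bottom → 3; maximin = 3.
Column maxima: C1 → 9, C2 → 4, C3 → 6; minimax = 4.
3 ≠ 4, so there is no saddle point; optimal play is mixed.
C1 is strictly dominated by C2 (it gives Player I strictly more in every row), so Player II never plays it.
On the remaining 2×2 (Top, Bottom vs C2, C3):
Let Player I play Top with probability p. Expected payoff against C2: 4p + 3(1−p) = p + 3; against C3: (-7)p + 6(1−p) = −13p + 6.
Setting these equal: p + 3 = −13p + 6 ⇒ 14p = 3 ⇒ p = 3/14, and the value is (1)·(3/14) + 3 = 45/14.
For Player II: with q = P(C2), equating Top's and Bottom's payoffs gives 11q − 7 = −3q + 6 ⇒ q = 13/14.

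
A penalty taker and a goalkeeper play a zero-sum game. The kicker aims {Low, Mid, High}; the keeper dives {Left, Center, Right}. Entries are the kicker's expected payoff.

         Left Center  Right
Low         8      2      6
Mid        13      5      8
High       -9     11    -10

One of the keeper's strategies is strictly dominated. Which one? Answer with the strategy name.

Left

Right holds the kicker's payoff strictly below Left in every row: 6 < 8, 8 < 13, -10 < -9.
So Left is strictly dominated for the keeper.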